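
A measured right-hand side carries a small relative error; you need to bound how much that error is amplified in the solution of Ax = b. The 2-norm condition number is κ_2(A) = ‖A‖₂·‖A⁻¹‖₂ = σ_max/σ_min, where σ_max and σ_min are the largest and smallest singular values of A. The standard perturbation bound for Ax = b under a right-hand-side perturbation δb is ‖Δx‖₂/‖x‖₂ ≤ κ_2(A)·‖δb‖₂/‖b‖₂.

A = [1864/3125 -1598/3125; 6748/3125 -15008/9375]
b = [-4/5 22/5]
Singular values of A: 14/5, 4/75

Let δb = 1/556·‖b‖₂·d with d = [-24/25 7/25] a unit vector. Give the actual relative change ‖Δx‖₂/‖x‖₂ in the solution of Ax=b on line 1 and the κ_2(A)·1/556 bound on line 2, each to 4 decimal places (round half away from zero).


from the listed singular values, σ₁ = 14/5, σ_n = 4/75
κ_2(A) = (14/5) / (4/75) = 52.5000
κ_2(A)·‖δb‖/‖b‖ = 0.0944
solve Ax = b  →  x = [23.6429 29.1429]
‖b‖ = 4.4721, ‖x‖ = 37.5272
Δx = A⁻¹·δb where δb = 1/556·4.4721·d; ‖Δx‖ = 0.1508
relative error = 0.0040
realised/bound (from unrounded values) ≈ 0.0426

0.0040
0.0944


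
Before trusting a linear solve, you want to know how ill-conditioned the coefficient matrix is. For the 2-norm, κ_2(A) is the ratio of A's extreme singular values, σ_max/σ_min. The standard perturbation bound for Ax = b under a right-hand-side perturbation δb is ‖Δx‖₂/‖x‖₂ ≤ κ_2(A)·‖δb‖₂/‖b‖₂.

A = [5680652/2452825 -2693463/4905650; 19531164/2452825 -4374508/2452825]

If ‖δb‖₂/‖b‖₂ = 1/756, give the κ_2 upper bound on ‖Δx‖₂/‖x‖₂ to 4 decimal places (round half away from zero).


0.3957

form AᵀA = [661977878944/9626160769 -148943273850/9626160769; -148943273850/9626160769 134080038241/38504643076] with trace 1654962257/22905796 and determinant 334084/5726449
eigenvalues of AᵀA: λ = (tr ± √(tr²−4·det))/2 = 289/4, 4624/5726449
σ_max=√(289/4)=(17/2), σ_min=√(4624/5726449)=(68/2393) → κ = 299.1250
perturbation bound = 299.1250·1/756 = 0.3957


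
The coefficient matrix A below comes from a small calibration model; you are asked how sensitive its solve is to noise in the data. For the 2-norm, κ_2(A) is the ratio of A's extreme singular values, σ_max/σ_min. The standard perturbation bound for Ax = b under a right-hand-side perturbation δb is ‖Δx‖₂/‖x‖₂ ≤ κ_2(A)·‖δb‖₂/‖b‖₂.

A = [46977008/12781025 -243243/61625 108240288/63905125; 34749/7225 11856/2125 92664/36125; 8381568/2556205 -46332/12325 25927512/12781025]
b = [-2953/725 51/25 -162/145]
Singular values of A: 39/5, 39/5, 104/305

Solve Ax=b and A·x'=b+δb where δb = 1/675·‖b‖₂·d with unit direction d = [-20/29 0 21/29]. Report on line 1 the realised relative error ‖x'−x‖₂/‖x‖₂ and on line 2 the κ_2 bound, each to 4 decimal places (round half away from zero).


0.0035
0.0339

largest singular value 39/5, smallest 104/305
κ = σ_max/σ_min = (39/5)/(104/305) = 22.8750
worst-case relative error ≤ 22.8750 × 1/675 = 0.0339
solve Ax = b  →  x = [-2.8999 0.5204 5.1008]
2-norm of b is 4.6904; of x, 5.8906
Δx = A⁻¹·δb where δb = 1/675·4.6904·d; ‖Δx‖ = 0.0204
relative error = 0.0035
realised/bound (from unrounded values) ≈ 0.1021


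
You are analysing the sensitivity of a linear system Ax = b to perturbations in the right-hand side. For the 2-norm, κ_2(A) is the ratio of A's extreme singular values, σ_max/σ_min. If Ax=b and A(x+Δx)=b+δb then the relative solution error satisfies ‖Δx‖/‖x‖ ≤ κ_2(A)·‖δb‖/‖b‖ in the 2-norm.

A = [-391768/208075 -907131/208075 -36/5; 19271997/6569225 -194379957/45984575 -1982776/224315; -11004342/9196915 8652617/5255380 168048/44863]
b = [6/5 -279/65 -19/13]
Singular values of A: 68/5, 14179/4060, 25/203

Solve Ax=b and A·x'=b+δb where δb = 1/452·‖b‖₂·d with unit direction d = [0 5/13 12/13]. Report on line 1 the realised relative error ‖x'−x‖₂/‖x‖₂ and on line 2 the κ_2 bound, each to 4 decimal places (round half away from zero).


0.0035
0.2443

σ_max = 68/5, σ_min = 25/203
κ = σ_max/σ_min = (68/5)/(25/203) = 110.4320
worst-case relative error ≤ 110.4320 × 1/452 = 0.2443
solve Ax = b  →  x = [-5.5715 20.8488 -11.3338]
‖b‖₂ = 4.6904 and ‖x‖₂ = 24.3756
δb = ε·‖b‖·d = [0.0000 0.0040 0.0096]; solving A·Δx = δb gives ‖Δx‖ = 0.0843
relative error = 0.0035
realised/bound (from unrounded values) ≈ 0.0141


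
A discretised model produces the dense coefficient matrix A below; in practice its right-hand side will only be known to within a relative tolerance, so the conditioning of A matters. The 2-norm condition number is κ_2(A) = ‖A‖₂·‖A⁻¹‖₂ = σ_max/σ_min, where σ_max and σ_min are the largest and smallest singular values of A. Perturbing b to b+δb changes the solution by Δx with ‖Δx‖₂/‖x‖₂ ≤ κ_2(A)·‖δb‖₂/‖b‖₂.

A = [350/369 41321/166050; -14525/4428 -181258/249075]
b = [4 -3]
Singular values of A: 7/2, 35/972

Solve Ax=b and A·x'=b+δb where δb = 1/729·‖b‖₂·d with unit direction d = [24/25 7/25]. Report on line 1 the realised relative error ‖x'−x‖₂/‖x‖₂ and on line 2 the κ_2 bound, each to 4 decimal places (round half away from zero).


0.0023
0.1333

largest singular value 7/2, smallest 35/972
κ_2(A) = (7/2) / (35/972) = 97.2000
perturbation bound = 97.2000·1/729 = 0.1333
solve Ax = b  →  x = [-17.1735 81.5331]
‖b‖₂ = 5.0000 and ‖x‖₂ = 83.3221
with δb = [0.0066 0.0019], A·Δx = δb → ‖Δx‖ = 0.1905
realised ‖Δx‖/‖x‖ = 0.0023
tightness: 0.0023 against a bound of 0.1333 (unrounded ratio ≈ 0.0171)


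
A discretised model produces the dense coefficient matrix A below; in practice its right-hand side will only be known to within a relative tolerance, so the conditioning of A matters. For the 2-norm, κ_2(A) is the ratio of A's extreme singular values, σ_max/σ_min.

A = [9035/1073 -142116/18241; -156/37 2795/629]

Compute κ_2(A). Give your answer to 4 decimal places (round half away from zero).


37.0000

AᵀA = [102097801/1151329 -97100640/1151329; -97100640/1151329 92618929/1151329]; tr = 231530/1369, det = 28561/1369
eigenvalues of AᵀA: λ = (tr ± √(tr²−4·det))/2 = 169, 169/1369
so κ_2 = √(169 / (169/1369)) = 37.0000


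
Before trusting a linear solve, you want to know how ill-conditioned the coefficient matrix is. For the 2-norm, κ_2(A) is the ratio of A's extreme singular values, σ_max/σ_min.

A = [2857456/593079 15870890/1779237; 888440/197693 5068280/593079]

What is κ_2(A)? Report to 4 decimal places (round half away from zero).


M = AᵀA = [18155749696/418243401 102111931040/1254730203; 102111931040/1254730203 574402269700/3764190609]. tr(M)=2552955076/13024881, det(M)=15366400/13024881
char-poly roots: 196 and 78400/13024881
so κ_2 = √(196 / (78400/13024881)) = 180.4500

180.4500


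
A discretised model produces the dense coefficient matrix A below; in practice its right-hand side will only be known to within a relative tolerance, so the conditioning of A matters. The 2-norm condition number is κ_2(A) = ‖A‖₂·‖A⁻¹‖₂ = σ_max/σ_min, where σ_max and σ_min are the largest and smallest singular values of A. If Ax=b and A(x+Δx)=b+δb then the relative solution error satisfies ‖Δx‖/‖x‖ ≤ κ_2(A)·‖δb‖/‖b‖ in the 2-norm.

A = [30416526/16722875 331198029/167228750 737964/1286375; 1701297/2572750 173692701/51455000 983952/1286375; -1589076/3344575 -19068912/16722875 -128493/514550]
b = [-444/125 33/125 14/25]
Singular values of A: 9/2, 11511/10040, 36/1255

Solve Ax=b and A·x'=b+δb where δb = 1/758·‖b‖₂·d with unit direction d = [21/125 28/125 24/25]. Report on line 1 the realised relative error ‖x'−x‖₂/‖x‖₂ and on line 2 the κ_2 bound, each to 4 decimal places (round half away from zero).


σ_max = 9/2, σ_min = 36/1255
condition number: (9/2) ÷ (36/1255) = 156.8750
bound on ‖Δx‖/‖x‖: κ·ε = 156.8750·1/758 = 0.2070
solve Ax = b  →  x = [-2.5821 0.6061 -0.0976]
‖b‖ = 3.6056, ‖x‖ = 2.6541
with δb = [0.0008 0.0011 0.0046], A·Δx = δb → ‖Δx‖ = 0.1658
dividing the unrounded norms, ‖Δx‖/‖x‖ = 0.0625
so the bound overstates the realised error by a factor of ≈ 3.3125 (computed from the unrounded values)

0.0625
0.2070


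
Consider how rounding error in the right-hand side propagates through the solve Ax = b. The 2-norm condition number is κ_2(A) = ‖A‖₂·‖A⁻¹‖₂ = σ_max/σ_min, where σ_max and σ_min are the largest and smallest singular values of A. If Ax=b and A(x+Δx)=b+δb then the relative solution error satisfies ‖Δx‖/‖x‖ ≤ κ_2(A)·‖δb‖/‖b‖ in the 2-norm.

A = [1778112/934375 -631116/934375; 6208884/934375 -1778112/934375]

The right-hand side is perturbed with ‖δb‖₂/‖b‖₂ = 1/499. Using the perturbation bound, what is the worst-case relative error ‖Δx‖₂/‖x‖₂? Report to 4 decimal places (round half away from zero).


form AᵀA = [66739076496/1396890625 -19459657728/1396890625; -19459657728/1396890625 5695983504/1396890625] with trace 115896096/2235025 and determinant 1679616/2235025
char-poly roots: 1296/25 and 1296/89401
so κ_2 = √((1296/25) / (1296/89401)) = 59.8000
κ_2(A)·‖δb‖/‖b‖ = 0.1198

0.1198


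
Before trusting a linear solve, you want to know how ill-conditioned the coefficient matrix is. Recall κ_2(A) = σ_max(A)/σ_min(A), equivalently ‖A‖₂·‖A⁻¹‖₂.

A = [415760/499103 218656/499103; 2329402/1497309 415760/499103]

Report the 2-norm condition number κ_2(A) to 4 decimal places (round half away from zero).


AᵀA = [24158550436/7757557929 4294800800/2585852643; 4294800800/2585852643 763553024/861950881]; tr = 107372068/26842761, det = 4096/26842761
eigenvalues of AᵀA: λ = (tr ± √(tr²−4·det))/2 = 4, 1024/26842761
κ_2(A) = √(λ_max/λ_min) = √(4 / (1024/26842761)) = 323.8125

323.8125


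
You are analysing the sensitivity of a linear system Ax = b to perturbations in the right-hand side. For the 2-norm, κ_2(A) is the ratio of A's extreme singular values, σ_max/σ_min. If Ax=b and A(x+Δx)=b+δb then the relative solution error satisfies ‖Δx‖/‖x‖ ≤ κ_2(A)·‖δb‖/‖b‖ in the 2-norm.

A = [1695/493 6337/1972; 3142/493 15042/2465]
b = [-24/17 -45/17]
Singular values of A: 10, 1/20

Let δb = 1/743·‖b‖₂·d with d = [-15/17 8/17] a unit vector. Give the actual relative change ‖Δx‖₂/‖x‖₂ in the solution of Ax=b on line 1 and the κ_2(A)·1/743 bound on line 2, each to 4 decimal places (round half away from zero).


0.2692
0.2692

from the listed singular values, σ₁ = 10, σ_n = 1/20
κ = σ_max/σ_min = 10/(1/20) = 200.0000
perturbation bound = 200.0000·1/743 = 0.2692
solve Ax = b  →  x = [-0.2172 -0.2069]
‖b‖₂ = 3.0000 and ‖x‖₂ = 0.3000
δb = ε·‖b‖·d = [-0.0036 0.0019]; solving A·Δx = δb gives ‖Δx‖ = 0.0808
dividing the unrounded norms, ‖Δx‖/‖x‖ = 0.2692
tightness: 0.2692 against a bound of 0.2692; the bound is attained (ratio 1)


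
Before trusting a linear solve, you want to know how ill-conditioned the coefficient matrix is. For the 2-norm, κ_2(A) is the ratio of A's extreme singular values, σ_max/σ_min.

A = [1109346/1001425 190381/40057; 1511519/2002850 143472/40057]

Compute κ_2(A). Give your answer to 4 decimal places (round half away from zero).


97.7000

AᵀA = [288291355129/160456324900 63925745562/8022816245; 63925745562/8022816245 56829139945/1604563249]; tr = 3552174509/95452900, det = 13845841/95452900
λ_max, λ_min = (3552174509/95452900 ± √12612657239683835481/9111256118410000)/2 = 3721/100, 3721/954529
κ_2(A) = √(λ_max/λ_min) = √((3721/100) / (3721/954529)) = 97.7000


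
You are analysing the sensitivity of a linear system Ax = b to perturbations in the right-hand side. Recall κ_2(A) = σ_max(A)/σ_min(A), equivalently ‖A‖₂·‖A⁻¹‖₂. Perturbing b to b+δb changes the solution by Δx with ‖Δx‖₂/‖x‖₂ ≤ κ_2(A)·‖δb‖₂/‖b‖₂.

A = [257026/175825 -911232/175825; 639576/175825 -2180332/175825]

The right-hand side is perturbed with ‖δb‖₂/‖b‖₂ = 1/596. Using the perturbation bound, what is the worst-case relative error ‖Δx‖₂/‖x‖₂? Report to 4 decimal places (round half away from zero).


0.4539

AᵀA = [2811359908/182925625 -9637268256/182925625; -9637268256/182925625 33042552592/182925625]; tr = 57366260/292681, det = 153664/292681
solving λ² − 57366260/292681·λ + 153664/292681 = 0 gives λ = 196, 784/292681
κ_2(A) = √(λ_max/λ_min) = √(196 / (784/292681)) = 270.5000
bound on ‖Δx‖/‖x‖: κ·ε = 270.5000·1/596 = 0.4539


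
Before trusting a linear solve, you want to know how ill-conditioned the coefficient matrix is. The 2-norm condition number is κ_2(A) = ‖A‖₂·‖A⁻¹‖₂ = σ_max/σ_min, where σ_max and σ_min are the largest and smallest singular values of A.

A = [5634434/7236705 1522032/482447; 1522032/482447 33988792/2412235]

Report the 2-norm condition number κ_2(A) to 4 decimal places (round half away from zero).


AᵀA = [328957563076/31154015025 6495017888/138462289; 6495017888/138462289 721685018944/3461557225]; tr = 4059561412/18533025, det = 479785216/463325625
eigenvalues of AᵀA: λ = (tr ± √(tr²−4·det))/2 = 5476/25, 87616/18533025
so κ_2 = √((5476/25) / (87616/18533025)) = 215.2500

215.2500


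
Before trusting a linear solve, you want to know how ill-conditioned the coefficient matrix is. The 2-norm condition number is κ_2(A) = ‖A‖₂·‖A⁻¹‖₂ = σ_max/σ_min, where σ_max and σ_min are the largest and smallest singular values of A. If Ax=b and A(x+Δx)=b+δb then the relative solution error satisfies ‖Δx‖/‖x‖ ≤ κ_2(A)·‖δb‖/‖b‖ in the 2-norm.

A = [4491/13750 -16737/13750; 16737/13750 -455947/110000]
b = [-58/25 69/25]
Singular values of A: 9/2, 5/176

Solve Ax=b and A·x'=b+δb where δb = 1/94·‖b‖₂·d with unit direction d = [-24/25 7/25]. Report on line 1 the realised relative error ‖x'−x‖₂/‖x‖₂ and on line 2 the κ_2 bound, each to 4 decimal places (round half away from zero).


0.0128
1.6851

largest singular value 9/2, smallest 5/176
κ_2(A) = (9/2) / (5/176) = 158.4000
bound on ‖Δx‖/‖x‖: κ·ε = 158.4000·1/94 = 1.6851
solve Ax = b  →  x = [101.5004 29.1413]
2-norm of b is 3.6056; of x, 105.6009
Δx = A⁻¹·δb where δb = 1/94·3.6056·d; ‖Δx‖ = 1.3502
realised ‖Δx‖/‖x‖ = 0.0128
so the bound overstates the realised error by a factor of ≈ 131.7979 (computed from the unrounded values)


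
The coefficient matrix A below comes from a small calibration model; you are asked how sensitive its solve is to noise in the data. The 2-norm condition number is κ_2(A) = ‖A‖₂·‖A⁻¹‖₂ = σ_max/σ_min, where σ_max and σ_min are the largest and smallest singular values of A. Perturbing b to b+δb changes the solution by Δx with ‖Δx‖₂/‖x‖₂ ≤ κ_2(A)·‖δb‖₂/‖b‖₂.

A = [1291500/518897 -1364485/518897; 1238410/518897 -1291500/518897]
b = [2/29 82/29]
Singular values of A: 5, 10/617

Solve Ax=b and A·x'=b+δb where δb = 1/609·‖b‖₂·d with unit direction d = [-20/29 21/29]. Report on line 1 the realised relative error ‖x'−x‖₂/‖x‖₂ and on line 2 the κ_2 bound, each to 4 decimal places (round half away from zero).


largest singular value 5, smallest 10/617
condition number: 5 ÷ (10/617) = 308.5000
bound on ‖Δx‖/‖x‖: κ·ε = 308.5000·1/609 = 0.5066
solve Ax = b  →  x = [89.6345 84.8138]
‖b‖ = 2.8284, ‖x‖ = 123.4006
re-solving with b+δb shifts x by Δx of norm 0.2866
realised ‖Δx‖/‖x‖ = 0.0023
tightness: 0.0023 against a bound of 0.5066 (unrounded ratio ≈ 0.0046)

0.0023
0.5066


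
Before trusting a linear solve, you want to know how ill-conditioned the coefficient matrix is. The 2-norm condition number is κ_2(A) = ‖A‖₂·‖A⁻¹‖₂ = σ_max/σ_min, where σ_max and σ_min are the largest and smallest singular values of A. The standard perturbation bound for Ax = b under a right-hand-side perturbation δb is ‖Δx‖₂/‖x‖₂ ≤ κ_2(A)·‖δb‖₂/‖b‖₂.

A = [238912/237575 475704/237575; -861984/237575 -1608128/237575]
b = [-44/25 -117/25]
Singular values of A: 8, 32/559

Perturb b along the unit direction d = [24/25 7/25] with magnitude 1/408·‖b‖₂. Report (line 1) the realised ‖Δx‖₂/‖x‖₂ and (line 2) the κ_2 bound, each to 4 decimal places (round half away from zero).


σ_max = 8, σ_min = 32/559
κ_2(A) = 8 / (32/559) = 139.7500
worst-case relative error ≤ 139.7500 × 1/408 = 0.3425
solve Ax = b  →  x = [46.4761 -24.2206]
2-norm of b is 5.0000; of x, 52.4086
δb = ε·‖b‖·d = [0.0118 0.0034]; solving A·Δx = δb gives ‖Δx‖ = 0.2141
realised ‖Δx‖/‖x‖ = 0.0041
so the bound overstates the realised error by a factor of ≈ 83.8538 (computed from the unrounded values)

0.0041
0.3425


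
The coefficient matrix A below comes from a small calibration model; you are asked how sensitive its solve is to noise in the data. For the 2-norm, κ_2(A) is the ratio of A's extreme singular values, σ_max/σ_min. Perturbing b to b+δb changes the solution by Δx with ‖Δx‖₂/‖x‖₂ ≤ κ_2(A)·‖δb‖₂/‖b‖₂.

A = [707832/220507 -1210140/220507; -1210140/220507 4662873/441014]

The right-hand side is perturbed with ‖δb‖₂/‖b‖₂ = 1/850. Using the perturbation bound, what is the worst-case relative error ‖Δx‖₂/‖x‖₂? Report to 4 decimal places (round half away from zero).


AᵀA = [6800916816/168246841 -12726437310/168246841; -12726437310/168246841 95502214161/672987364]; tr = 424587825/2328676, det = 8503056/582169
eigenvalues of AᵀA: λ = (tr ± √(tr²−4·det))/2 = 729/4, 46656/582169
so κ_2 = √((729/4) / (46656/582169)) = 47.6875
κ_2(A)·‖δb‖/‖b‖ = 0.0561

0.0561


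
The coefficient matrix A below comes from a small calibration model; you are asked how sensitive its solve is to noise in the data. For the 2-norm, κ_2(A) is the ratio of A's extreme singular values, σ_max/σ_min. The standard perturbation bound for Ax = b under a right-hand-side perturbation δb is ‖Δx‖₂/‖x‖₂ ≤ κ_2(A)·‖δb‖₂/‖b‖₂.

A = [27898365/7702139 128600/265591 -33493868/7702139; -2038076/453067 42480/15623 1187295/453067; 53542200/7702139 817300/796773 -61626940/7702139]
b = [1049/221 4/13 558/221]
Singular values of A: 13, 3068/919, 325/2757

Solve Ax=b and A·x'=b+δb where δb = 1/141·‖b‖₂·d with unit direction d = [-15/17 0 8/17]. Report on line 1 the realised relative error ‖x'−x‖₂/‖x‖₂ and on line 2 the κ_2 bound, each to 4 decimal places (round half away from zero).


largest singular value 13, smallest 325/2757
κ_2(A) = 13 / (325/2757) = 110.2800
κ_2(A)·‖δb‖/‖b‖ = 0.7821
solve Ax = b  →  x = [-16.2526 -11.4475 -15.9036]
2-norm of b is 5.3852; of x, 25.4581
Δx = A⁻¹·δb where δb = 1/141·5.3852·d; ‖Δx‖ = 0.3240
relative error = 0.0127
realised/bound (from unrounded values) ≈ 0.0163

0.0127
0.7821


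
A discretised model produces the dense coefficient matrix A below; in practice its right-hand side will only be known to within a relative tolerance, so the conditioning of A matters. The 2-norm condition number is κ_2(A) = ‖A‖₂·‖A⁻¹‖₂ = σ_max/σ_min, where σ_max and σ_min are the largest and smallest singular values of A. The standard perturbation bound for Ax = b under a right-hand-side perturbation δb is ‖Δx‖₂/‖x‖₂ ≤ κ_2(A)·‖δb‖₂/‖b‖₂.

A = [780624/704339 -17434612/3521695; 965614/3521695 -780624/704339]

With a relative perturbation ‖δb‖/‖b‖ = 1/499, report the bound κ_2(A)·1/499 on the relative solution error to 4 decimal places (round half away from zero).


form AᵀA = [9617344516/7377951025 -8544710304/1475590205; -8544710304/1475590205 189886996624/7377951025] with trace 23736388/877805 and determinant 1827904/109725625
char-poly roots: 676/25 and 2704/4389025
κ_2(A) = √(λ_max/λ_min) = √((676/25) / (2704/4389025)) = 209.5000
κ_2(A)·‖δb‖/‖b‖ = 0.4198

0.4198


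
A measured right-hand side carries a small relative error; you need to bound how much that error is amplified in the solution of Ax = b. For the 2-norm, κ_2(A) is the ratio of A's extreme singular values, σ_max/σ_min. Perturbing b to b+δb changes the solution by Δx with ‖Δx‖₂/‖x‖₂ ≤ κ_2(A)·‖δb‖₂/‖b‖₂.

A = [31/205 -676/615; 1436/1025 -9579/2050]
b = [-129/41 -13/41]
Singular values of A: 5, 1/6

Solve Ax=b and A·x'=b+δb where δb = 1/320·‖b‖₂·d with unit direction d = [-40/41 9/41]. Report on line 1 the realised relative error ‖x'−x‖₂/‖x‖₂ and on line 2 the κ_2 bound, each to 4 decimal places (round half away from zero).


0.0033
0.0938

σ_max = 5, σ_min = 1/6
κ = σ_max/σ_min = 5/(1/6) = 30.0000
perturbation bound = 30.0000·1/320 = 0.0938
solve Ax = b  →  x = [17.2240 5.2320]
‖b‖₂ = 3.1623 and ‖x‖₂ = 18.0011
Δx = A⁻¹·δb where δb = 1/320·3.1623·d; ‖Δx‖ = 0.0593
relative error = 0.0033
so the bound overstates the realised error by a factor of ≈ 28.4623 (computed from the unrounded values)


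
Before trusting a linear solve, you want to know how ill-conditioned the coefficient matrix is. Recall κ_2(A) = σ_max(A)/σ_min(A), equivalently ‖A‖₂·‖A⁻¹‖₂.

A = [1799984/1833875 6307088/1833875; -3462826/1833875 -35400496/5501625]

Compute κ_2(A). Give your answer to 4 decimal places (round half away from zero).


323.6250

AᵀA = [52702789988/11637015625 542019828448/34911046875; 542019828448/34911046875 5575118852608/104733140625]; tr = 1935822068/33514605, det = 133448704/4189325625
char-poly roots: 1444/25 and 92416/167573025
κ = σ_max/σ_min = (38/5)/(304/12945) = 323.6250


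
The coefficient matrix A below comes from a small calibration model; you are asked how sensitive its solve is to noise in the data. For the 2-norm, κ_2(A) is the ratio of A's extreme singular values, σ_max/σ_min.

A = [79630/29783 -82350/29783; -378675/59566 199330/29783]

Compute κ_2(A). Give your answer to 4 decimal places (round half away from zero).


316.0000

M = AᵀA = [998571025/20994724 -262119375/5248681; -262119375/5248681 275230600/5248681]. tr(M)=2496425/24964, det(M)=625/6241
λ_max, λ_min = (2496425/24964 ± √6231888140625/623201296)/2 = 100, 25/24964
σ_max=√100=10, σ_min=√(25/24964)=(5/158) → κ = 316.0000


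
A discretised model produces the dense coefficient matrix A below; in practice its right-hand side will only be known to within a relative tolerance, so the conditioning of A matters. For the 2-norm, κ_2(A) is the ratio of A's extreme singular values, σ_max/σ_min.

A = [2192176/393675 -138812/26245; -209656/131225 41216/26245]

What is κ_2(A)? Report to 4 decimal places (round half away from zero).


217.2000

M = AᵀA = [8321978176/247968009 -2641791040/82656003; -2641791040/82656003 838701200/27552001]. tr(M)=18870736/294849, det(M)=25600/294849
solving λ² − 18870736/294849·λ + 25600/294849 = 0 gives λ = 64, 400/294849
κ = σ_max/σ_min = 8/(20/543) = 217.2000


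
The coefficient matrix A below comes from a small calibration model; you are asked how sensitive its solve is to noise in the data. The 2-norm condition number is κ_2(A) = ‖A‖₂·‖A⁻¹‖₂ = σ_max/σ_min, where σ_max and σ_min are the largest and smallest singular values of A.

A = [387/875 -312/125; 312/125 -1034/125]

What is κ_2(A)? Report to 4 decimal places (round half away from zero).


AᵀA = [39357/6125 -19032/875; -19032/875 9332/125]; tr = 3973/49, det = 324/49
solving λ² − 3973/49·λ + 324/49 = 0 gives λ = 81, 4/49
so κ_2 = √(81 / (4/49)) = 31.5000

31.5000


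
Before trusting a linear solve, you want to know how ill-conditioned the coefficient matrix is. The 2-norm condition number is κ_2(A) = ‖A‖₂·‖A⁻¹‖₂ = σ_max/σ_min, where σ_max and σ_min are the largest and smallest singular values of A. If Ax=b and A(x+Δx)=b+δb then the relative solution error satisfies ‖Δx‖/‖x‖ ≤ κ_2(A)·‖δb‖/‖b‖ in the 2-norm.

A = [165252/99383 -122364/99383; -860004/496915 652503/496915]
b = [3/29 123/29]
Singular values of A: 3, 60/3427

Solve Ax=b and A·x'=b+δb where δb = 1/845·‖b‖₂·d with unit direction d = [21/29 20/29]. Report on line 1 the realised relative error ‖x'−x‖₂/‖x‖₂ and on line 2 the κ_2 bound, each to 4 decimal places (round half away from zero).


0.0017
0.2028

from the listed singular values, σ₁ = 3, σ_n = 60/3427
condition number: 3 ÷ (60/3427) = 171.3500
worst-case relative error ≤ 171.3500 × 1/845 = 0.2028
solve Ax = b  →  x = [102.0100 137.6800]
2-norm of b is 4.2426; of x, 171.3529
δb = ε·‖b‖·d = [0.0036 0.0035]; solving A·Δx = δb gives ‖Δx‖ = 0.2868
realised ‖Δx‖/‖x‖ = 0.0017
so the bound overstates the realised error by a factor of ≈ 121.1648 (computed from the unrounded values)


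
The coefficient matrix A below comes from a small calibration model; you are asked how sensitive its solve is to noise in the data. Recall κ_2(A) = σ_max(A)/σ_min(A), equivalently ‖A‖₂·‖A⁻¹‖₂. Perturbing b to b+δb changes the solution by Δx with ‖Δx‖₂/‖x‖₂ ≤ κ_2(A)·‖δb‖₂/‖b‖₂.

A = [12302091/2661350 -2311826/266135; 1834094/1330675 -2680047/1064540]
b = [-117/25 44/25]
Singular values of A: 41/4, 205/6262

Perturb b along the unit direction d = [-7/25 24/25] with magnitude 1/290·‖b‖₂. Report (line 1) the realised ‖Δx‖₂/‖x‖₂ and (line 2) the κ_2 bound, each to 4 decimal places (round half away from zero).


0.0057
1.0797

largest singular value 41/4, smallest 205/6262
κ = σ_max/σ_min = (41/4)/(205/6262) = 313.1000
κ_2(A)·‖δb‖/‖b‖ = 1.0797
solve Ax = b  →  x = [80.6743 43.4686]
‖b‖₂ = 5.0000 and ‖x‖₂ = 91.6399
re-solving with b+δb shifts x by Δx of norm 0.5267
realised ‖Δx‖/‖x‖ = 0.0057
tightness: 0.0057 against a bound of 1.0797 (unrounded ratio ≈ 0.0053)


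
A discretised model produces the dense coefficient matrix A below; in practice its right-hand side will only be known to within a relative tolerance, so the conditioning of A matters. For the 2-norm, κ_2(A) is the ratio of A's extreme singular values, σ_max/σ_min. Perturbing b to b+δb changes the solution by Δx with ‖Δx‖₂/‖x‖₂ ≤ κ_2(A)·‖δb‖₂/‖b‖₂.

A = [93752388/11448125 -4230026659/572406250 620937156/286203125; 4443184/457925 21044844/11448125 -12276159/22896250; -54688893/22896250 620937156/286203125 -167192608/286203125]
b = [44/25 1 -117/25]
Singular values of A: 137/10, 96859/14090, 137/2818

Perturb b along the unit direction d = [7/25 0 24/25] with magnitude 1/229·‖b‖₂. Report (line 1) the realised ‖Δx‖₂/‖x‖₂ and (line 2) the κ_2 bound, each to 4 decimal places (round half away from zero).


0.0056
1.2306

largest singular value 137/10, smallest 137/2818
condition number: (137/10) ÷ (137/2818) = 281.8000
perturbation bound = 281.8000·1/229 = 1.2306
solve Ax = b  →  x = [0.1462 -23.2474 -78.9251]
‖b‖ = 5.0990, ‖x‖ = 82.2778
δb = ε·‖b‖·d = [0.0062 0.0000 0.0214]; solving A·Δx = δb gives ‖Δx‖ = 0.4580
relative error = 0.0056
tightness: 0.0056 against a bound of 1.2306 (unrounded ratio ≈ 0.0045)


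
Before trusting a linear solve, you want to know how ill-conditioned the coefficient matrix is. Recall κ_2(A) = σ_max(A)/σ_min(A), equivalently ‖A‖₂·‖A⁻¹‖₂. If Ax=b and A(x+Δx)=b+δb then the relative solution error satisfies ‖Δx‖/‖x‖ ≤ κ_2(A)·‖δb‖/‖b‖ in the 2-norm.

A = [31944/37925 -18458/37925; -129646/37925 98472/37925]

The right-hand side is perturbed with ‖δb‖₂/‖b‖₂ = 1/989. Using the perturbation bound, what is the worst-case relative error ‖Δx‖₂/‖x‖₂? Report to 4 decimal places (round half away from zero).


AᵀA = [10605892/855625 -7945344/855625; -7945344/855625 5971108/855625]; tr = 132616/6845, det = 234256/855625
char-poly roots: 484/25 and 484/34225
so κ_2 = √((484/25) / (484/34225)) = 37.0000
bound on ‖Δx‖/‖x‖: κ·ε = 37.0000·1/989 = 0.0374

0.0374


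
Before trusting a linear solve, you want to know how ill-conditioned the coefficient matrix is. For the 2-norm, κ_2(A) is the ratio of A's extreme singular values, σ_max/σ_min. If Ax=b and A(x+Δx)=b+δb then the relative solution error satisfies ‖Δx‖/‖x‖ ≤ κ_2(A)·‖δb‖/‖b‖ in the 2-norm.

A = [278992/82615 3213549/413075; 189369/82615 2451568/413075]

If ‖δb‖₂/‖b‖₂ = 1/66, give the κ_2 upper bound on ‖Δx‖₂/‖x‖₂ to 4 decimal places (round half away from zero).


form AᵀA = [4547886169/273009529 54432217728/1365047645; 54432217728/1365047645 653483313361/6825238225] with trace 4539529394/40386025 and determinant 7890481/1615441
eigenvalues of AᵀA: λ = (tr ± √(tr²−4·det))/2 = 2809/25, 70225/1615441
so κ_2 = √((2809/25) / (70225/1615441)) = 50.8400
worst-case relative error ≤ 50.8400 × 1/66 = 0.7703

0.7703


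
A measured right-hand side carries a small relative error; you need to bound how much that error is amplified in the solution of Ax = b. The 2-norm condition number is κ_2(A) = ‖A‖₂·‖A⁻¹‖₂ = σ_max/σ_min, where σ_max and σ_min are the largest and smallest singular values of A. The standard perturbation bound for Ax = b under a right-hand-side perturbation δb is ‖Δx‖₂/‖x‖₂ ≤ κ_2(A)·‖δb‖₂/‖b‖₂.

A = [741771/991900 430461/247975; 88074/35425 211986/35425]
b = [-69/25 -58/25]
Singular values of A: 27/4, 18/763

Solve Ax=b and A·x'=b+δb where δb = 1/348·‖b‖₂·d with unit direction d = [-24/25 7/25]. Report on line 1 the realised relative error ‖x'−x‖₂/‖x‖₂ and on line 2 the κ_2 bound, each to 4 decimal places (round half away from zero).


σ_max = 27/4, σ_min = 18/763
κ = σ_max/σ_min = (27/4)/(18/763) = 286.1250
worst-case relative error ≤ 286.1250 × 1/348 = 0.8222
solve Ax = b  →  x = [-78.4274 32.1966]
‖b‖ = 3.6056, ‖x‖ = 84.7789
re-solving with b+δb shifts x by Δx of norm 0.4392
relative error = 0.0052
realised/bound (from unrounded values) ≈ 0.0063

0.0052
0.8222


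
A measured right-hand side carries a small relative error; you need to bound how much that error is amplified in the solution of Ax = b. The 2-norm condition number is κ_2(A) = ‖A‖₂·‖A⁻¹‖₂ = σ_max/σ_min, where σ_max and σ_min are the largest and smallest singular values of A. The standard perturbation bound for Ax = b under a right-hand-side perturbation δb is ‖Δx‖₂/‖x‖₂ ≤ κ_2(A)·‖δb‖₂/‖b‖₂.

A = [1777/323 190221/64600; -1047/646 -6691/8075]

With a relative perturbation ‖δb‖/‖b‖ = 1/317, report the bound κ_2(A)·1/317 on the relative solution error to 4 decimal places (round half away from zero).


AᵀA = [13727125/417316 14641785/834632; 14641785/834632 62478841/6677056]; tr = 976169/23104, det = 4225/92416
solving λ² − 976169/23104·λ + 4225/92416 = 0 gives λ = 169/4, 25/23104
σ_max=√(169/4)=(13/2), σ_min=√(25/23104)=(5/152) → κ = 197.6000
perturbation bound = 197.6000·1/317 = 0.6233

0.6233


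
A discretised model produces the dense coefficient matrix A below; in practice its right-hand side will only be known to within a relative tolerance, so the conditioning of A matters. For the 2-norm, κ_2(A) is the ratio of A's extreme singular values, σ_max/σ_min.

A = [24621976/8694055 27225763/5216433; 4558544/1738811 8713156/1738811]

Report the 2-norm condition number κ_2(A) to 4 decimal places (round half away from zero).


AᵀA = [1338584764736/89877042025 1505519213128/53926225215; 1505519213128/53926225215 1693833481873/32355735129]; tr = 188211418441/2798939025, det = 723394816/2798939025
eigenvalues of AᵀA: λ = (tr ± √(tr²−4·det))/2 = 1681/25, 430336/111957561
κ = σ_max/σ_min = (41/5)/(656/10581) = 132.2625

132.2625


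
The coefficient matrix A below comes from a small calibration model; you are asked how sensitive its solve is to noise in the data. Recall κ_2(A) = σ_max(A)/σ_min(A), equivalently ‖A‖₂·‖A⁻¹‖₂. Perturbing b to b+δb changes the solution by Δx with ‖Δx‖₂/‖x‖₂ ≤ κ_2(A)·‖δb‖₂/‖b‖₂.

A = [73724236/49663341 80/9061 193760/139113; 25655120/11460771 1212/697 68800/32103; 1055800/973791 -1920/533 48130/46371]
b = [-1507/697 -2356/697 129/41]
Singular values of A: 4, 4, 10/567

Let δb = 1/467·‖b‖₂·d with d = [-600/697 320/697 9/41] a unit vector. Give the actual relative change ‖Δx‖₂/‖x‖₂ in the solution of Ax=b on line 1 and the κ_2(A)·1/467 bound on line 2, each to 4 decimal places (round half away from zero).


0.0109
0.4857

from the listed singular values, σ₁ = 4, σ_n = 10/567
κ = σ_max/σ_min = 4/(10/567) = 226.8000
worst-case relative error ≤ 226.8000 × 1/467 = 0.4857
solve Ax = b  →  x = [-39.5630 -1.0769 40.6210]
‖b‖₂ = 5.0990 and ‖x‖₂ = 56.7138
Δx = A⁻¹·δb where δb = 1/467·5.0990·d; ‖Δx‖ = 0.6191
dividing the unrounded norms, ‖Δx‖/‖x‖ = 0.0109
realised/bound (from unrounded values) ≈ 0.0225


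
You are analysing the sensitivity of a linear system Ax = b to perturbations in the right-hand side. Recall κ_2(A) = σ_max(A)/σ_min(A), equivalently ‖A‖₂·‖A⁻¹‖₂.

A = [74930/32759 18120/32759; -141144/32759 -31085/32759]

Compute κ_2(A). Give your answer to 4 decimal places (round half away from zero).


form AᵀA = [88360324/3713329 19879560/3713329; 19879560/3713329 4479625/3713329] with trace 55229/2209 and determinant 100/2209
solving λ² − 55229/2209·λ + 100/2209 = 0 gives λ = 25, 4/2209
κ = σ_max/σ_min = 5/(2/47) = 117.5000

117.5000


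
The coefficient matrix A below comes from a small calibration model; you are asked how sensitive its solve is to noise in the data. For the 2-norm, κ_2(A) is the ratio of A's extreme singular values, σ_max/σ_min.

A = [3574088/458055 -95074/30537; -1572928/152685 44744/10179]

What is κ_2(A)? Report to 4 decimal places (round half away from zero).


88.0875

form AᵀA = [1401641098816/8392575321 -194642931280/2797525107; -194642931280/2797525107 27057295300/932508369] with trace 9734655364/49660209 and determinant 245862400/49660209
solving λ² − 9734655364/49660209·λ + 245862400/49660209 = 0 gives λ = 196, 1254400/49660209
κ_2(A) = √(λ_max/λ_min) = √(196 / (1254400/49660209)) = 88.0875


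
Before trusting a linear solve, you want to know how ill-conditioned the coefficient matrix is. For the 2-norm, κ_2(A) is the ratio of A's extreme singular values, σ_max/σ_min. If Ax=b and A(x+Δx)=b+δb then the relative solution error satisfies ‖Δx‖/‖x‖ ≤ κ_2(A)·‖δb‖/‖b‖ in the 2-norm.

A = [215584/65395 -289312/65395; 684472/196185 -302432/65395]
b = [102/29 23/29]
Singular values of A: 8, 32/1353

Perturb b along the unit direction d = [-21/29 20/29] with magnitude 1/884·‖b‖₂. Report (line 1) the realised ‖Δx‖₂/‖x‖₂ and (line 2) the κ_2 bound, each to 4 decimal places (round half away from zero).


σ_max = 8, σ_min = 32/1353
condition number: 8 ÷ (32/1353) = 338.2500
bound on ‖Δx‖/‖x‖: κ·ε = 338.2500·1/884 = 0.3826
solve Ax = b  →  x = [-67.4250 -51.0375]
‖b‖₂ = 3.6056 and ‖x‖₂ = 84.5633
re-solving with b+δb shifts x by Δx of norm 0.1725
realised ‖Δx‖/‖x‖ = 0.0020
so the bound overstates the realised error by a factor of ≈ 187.6292 (computed from the unrounded values)

0.0020
0.3826


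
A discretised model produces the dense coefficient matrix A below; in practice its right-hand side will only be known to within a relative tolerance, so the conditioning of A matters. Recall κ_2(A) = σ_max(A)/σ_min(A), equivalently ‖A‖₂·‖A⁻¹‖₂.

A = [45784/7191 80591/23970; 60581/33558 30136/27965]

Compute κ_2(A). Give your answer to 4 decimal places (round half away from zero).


71.0640

M = AᵀA = [443880750625/10135254276 19723016000/844604523; 19723016000/844604523 14037799225/1126139364]. tr(M)=986541425/17535042, det(M)=9765625/15586704
λ_max, λ_min = (986541425/17535042 ± √243123350085160000/76869424485441)/2 = 225/4, 390625/35070084
κ = σ_max/σ_min = (15/2)/(625/5922) = 71.0640


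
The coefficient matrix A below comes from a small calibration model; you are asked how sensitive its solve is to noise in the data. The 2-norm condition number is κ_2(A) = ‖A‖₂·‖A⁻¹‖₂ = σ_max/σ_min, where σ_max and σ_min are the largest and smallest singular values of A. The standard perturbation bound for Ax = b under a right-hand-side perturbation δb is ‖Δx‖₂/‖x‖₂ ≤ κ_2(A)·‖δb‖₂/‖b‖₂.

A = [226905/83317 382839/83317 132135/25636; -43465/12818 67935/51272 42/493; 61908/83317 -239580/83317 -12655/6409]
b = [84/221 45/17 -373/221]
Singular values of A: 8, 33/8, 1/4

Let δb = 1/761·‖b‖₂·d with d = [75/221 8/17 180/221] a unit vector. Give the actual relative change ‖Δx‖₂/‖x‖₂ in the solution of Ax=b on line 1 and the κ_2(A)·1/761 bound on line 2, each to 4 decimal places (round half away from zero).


0.0225
0.0420

from the listed singular values, σ₁ = 8, σ_n = 1/4
condition number: 8 ÷ (1/4) = 32.0000
κ_2(A)·‖δb‖/‖b‖ = 0.0420
solve Ax = b  →  x = [-0.6365 0.3633 0.0862]
‖b‖₂ = 3.1623 and ‖x‖₂ = 0.7379
with δb = [0.0014 0.0020 0.0034], A·Δx = δb → ‖Δx‖ = 0.0166
dividing the unrounded norms, ‖Δx‖/‖x‖ = 0.0225
tightness: 0.0225 against a bound of 0.0420 (unrounded ratio ≈ 0.5357)


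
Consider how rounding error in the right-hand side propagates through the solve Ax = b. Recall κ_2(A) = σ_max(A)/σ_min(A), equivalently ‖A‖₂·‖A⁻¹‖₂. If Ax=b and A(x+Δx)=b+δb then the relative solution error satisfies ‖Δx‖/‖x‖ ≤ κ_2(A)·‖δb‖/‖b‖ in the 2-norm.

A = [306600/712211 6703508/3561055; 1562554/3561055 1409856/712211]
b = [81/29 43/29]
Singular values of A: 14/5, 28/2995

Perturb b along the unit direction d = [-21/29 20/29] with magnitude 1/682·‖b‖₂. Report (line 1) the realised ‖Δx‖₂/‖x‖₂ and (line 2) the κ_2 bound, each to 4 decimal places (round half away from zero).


0.0046
0.4391

from the listed singular values, σ₁ = 14/5, σ_n = 28/2995
κ_2(A) = (14/5) / (28/2995) = 299.5000
bound on ‖Δx‖/‖x‖: κ·ε = 299.5000·1/682 = 0.4391
solve Ax = b  →  x = [104.5906 -22.4347]
2-norm of b is 3.1623; of x, 106.9697
Δx = A⁻¹·δb where δb = 1/682·3.1623·d; ‖Δx‖ = 0.4960
relative error = 0.0046
so the bound overstates the realised error by a factor of ≈ 94.7150 (computed from the unrounded values)


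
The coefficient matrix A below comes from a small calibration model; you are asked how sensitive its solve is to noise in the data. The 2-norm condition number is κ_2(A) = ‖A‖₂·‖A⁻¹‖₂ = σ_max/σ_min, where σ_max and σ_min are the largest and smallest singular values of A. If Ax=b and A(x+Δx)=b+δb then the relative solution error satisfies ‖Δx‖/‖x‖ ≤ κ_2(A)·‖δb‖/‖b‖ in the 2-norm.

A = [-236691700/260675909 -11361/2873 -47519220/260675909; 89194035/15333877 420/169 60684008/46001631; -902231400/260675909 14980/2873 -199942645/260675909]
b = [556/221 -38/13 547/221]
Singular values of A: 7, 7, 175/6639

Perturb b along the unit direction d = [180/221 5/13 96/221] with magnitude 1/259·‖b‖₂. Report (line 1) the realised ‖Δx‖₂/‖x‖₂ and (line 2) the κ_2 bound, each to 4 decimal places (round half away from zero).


0.0088
1.0253

largest singular value 7, smallest 175/6639
κ = σ_max/σ_min = 7/(175/6639) = 265.5600
perturbation bound = 265.5600·1/259 = 1.0253
solve Ax = b  →  x = [-17.2235 -0.0879 73.8958]
‖b‖ = 4.5826, ‖x‖ = 75.8766
with δb = [0.0144 0.0068 0.0077], A·Δx = δb → ‖Δx‖ = 0.6712
dividing the unrounded norms, ‖Δx‖/‖x‖ = 0.0088
tightness: 0.0088 against a bound of 1.0253 (unrounded ratio ≈ 0.0086)
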